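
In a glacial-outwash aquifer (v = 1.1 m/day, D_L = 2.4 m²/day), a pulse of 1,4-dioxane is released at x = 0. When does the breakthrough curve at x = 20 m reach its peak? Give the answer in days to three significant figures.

16.3 days

For the 1D instantaneous-source solution, setting ∂C/∂t = 0 at fixed x gives v²t² + 2Dt − x² = 0, so t = (√(D² + v²x²) − D)/v².
√(D² + v²x²) = √(2.4² + 1.1² × 20²) = 22.13; v² = 1.21.
t = (22.13 − 2.4)/1.21 = 16.3 days (vs. the pure-advection estimate x/v = 18.2 d).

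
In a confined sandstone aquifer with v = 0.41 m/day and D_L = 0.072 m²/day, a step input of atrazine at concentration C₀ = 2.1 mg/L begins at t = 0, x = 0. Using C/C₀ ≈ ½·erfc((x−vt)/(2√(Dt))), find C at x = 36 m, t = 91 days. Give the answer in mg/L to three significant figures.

1.35 mg/L

For a continuous step input, C/C₀ ≈ ½·erfc((x−vt)/(2√(Dt))).
vt = 0.41 × 91 = 37.31 m and 2√(Dt) = 2√(0.072 × 91) = 5.119 m.
Argument (x−vt)/(2√(Dt)) = (36 − 37.31)/5.119 = -0.2559; ½·erfc(-0.2559) = 0.6413.
C = 2.1 × 0.6413 = 1.35 mg/L.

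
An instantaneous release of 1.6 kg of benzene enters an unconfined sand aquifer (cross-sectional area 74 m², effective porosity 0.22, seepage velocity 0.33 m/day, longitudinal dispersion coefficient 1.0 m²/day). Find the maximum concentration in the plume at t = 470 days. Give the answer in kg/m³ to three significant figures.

The peak of an instantaneous 1D plume sits at x = vt; there the Gaussian factor is 1 and C_max = M/(n_e·A·√(4πDt)), where n_e·A is the pore area the mass is dissolved in.
√(4πDt) = √(4π × 1.0 × 470) = 76.85 m, so C_max = 1.6/(0.22 × 74 × 76.85) = 0.00128 kg/m³.

0.00128 kg/m³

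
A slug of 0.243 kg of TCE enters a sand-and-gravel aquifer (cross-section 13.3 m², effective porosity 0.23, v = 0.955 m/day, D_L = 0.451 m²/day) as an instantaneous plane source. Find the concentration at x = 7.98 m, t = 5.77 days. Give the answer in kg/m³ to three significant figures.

For an instantaneous plane source, C(x,t) = M/(n_e·A·√(4πDt)) · exp(−(x−vt)²/(4Dt)), with n_e·A the pore (flow) area.
Plume center vt = 0.955 × 5.77 = 5.51035 m, so the well at 7.98 m is 2.46965 m downgradient of the peak.
√(4πDt) = 5.718 m, giving peak height M/(n_e·A·√(4πDt)) = 0.243/(0.23 × 13.3 × 5.718) = 0.01389 kg/m³.
(x−vt)²/(4Dt) = (2.46965)²/(4 × 0.451 × 5.77) = 0.5859; exp(−0.5859) = 0.5566.
C = 0.01389 × 0.5566 = 0.00773 kg/m³.

0.00773 kg/m³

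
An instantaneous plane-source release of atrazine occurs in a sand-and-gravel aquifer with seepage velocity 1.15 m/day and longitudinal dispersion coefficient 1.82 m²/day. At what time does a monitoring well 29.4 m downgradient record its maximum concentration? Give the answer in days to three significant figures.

For the 1D instantaneous-source solution, setting ∂C/∂t = 0 at fixed x gives v²t² + 2Dt − x² = 0, so t = (√(D² + v²x²) − D)/v².
√(D² + v²x²) = √(1.82² + 1.15² × 29.4²) = 33.86; v² = 1.3225.
t = (33.86 − 1.82)/1.3225 = 24.2 days (vs. the pure-advection estimate x/v = 25.6 d).

24.2 days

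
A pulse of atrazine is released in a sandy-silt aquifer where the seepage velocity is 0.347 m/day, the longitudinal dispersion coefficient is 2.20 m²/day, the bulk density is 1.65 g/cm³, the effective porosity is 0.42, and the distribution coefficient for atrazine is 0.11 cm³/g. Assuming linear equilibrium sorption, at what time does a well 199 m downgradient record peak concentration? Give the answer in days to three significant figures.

796 days

Retardation factor R = 1 + ρ_b·K_d/n = 1 + 1.65 × 0.11/0.42 = 1.432.
Sorption retards both mechanisms: v_R = v/R = 0.2423 m/day, D_R = D/R = 1.536 m²/day.
Peak time from v_R²t² + 2D_R t − x² = 0: t = (√(D_R² + v_R²x²) − D_R)/v_R².
√(D_R² + v_R²x²) = √(1.536² + 0.2423² × 199²) = 48.24; v_R² = 0.05871.
t = (48.24 − 1.536)/0.05871 = 796 days.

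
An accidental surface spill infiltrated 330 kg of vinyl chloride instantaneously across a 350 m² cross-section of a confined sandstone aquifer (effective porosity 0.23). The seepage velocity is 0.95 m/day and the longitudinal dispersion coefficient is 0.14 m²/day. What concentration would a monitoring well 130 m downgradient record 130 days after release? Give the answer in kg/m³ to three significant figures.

For an instantaneous plane source, C(x,t) = M/(n_e·A·√(4πDt)) · exp(−(x−vt)²/(4Dt)), with n_e·A the pore (flow) area.
Plume center vt = 0.95 × 130 = 123.5 m, so the well at 130 m is 6.5 m downgradient of the peak.
√(4πDt) = 15.12 m, giving peak height M/(n_e·A·√(4πDt)) = 330/(0.23 × 350 × 15.12) = 0.2711 kg/m³.
(x−vt)²/(4Dt) = (6.5)²/(4 × 0.14 × 130) = 0.5804; exp(−0.5804) = 0.5597.
C = 0.2711 × 0.5597 = 0.152 kg/m³.

0.152 kg/m³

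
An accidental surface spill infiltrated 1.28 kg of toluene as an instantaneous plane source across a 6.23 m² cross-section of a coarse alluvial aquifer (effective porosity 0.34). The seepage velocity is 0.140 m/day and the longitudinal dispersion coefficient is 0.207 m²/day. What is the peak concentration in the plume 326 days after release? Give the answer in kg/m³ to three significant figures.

The peak of an instantaneous 1D plume sits at x = vt; there the Gaussian factor is 1 and C_max = M/(n_e·A·√(4πDt)), where n_e·A is the pore area the mass is dissolved in.
√(4πDt) = √(4π × 0.207 × 326) = 29.12 m, so C_max = 1.28/(0.34 × 6.23 × 29.12) = 0.0208 kg/m³.

0.0208 kg/m³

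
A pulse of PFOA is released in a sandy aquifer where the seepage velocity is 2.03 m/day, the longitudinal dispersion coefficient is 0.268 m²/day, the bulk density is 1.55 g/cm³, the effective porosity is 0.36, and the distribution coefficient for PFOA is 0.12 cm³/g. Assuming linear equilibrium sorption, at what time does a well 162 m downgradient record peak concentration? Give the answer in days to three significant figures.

Retardation factor R = 1 + ρ_b·K_d/n = 1 + 1.55 × 0.12/0.36 = 1.517.
Sorption retards both mechanisms: v_R = v/R = 1.338 m/day, D_R = D/R = 0.1767 m²/day.
Peak time from v_R²t² + 2D_R t − x² = 0: t = (√(D_R² + v_R²x²) − D_R)/v_R².
√(D_R² + v_R²x²) = √(0.1767² + 1.338² × 162²) = 216.8; v_R² = 1.790.
t = (216.8 − 0.1767)/1.790 = 121 days.

121 days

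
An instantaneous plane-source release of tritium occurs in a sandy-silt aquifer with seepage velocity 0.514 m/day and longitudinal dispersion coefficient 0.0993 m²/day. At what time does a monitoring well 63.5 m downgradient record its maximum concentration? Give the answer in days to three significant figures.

For the 1D instantaneous-source solution, setting ∂C/∂t = 0 at fixed x gives v²t² + 2Dt − x² = 0, so t = (√(D² + v²x²) − D)/v².
√(D² + v²x²) = √(0.0993² + 0.514² × 63.5²) = 32.64; v² = 0.264196.
t = (32.64 − 0.0993)/0.264196 = 123 days (vs. the pure-advection estimate x/v = 124 d).

123 days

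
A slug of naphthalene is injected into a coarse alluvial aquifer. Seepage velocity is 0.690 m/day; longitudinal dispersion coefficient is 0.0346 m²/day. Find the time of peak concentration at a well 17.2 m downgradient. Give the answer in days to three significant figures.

For the 1D instantaneous-source solution, setting ∂C/∂t = 0 at fixed x gives v²t² + 2Dt − x² = 0, so t = (√(D² + v²x²) − D)/v².
√(D² + v²x²) = √(0.0346² + 0.690² × 17.2²) = 11.87; v² = 0.4761.
t = (11.87 − 0.0346)/0.4761 = 24.9 days (vs. the pure-advection estimate x/v = 24.9 d).

24.9 days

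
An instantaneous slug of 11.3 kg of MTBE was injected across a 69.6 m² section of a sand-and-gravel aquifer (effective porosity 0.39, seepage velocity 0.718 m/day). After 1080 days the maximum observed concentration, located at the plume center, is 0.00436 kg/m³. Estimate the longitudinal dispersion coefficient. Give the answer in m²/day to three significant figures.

At the plume center C_max = M/(n_e·A·√(4πDt)), so D = M²/(4πt·(n_e·A·C_max)²).
n_e·A·C_max = 0.39 × 69.6 × 0.00436 = 0.1183 kg/m.
D = 11.3²/(4π × 1080 × 0.1183²) = 0.672 m²/day.

0.672 m²/day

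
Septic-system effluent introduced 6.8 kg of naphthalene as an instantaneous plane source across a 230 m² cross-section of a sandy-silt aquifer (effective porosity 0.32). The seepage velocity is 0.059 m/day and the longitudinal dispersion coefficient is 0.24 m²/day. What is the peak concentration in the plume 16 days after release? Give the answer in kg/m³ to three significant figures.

0.0133 kg/m³

The peak of an instantaneous 1D plume sits at x = vt; there the Gaussian factor is 1 and C_max = M/(n_e·A·√(4πDt)), where n_e·A is the pore area the mass is dissolved in.
√(4πDt) = √(4π × 0.24 × 16) = 6.947 m, so C_max = 6.8/(0.32 × 230 × 6.947) = 0.0133 kg/m³.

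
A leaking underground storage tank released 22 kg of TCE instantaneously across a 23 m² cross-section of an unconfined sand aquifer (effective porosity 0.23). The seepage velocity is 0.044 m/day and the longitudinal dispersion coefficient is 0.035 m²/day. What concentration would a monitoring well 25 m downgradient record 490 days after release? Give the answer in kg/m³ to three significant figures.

For an instantaneous plane source, C(x,t) = M/(n_e·A·√(4πDt)) · exp(−(x−vt)²/(4Dt)), with n_e·A the pore (flow) area.
Plume center vt = 0.044 × 490 = 21.56 m, so the well at 25 m is 3.44 m downgradient of the peak.
√(4πDt) = 14.68 m, giving peak height M/(n_e·A·√(4πDt)) = 22/(0.23 × 23 × 14.68) = 0.2833 kg/m³.
(x−vt)²/(4Dt) = (3.44)²/(4 × 0.035 × 490) = 0.1725; exp(−0.1725) = 0.8416.
C = 0.2833 × 0.8416 = 0.238 kg/m³.

0.238 kg/m³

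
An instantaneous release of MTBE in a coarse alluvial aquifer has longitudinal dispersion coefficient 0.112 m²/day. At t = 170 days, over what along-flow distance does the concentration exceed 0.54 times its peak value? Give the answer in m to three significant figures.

The plume is Gaussian with σ = √(2Dt) = √(2 × 0.112 × 170) = 6.171 m.
C/C_peak = exp(−Δx²/(2σ²)) = 0.54 ⇒ Δx = σ·√(−2 ln 0.54) = 6.171 × 1.110 = 6.850 m.
Width = 2Δx = 13.7 m.

13.7 m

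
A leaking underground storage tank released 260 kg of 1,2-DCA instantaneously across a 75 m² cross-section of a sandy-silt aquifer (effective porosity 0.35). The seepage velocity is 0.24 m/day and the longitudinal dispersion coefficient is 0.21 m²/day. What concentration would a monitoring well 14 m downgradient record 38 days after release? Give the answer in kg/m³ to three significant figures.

For an instantaneous plane source, C(x,t) = M/(n_e·A·√(4πDt)) · exp(−(x−vt)²/(4Dt)), with n_e·A the pore (flow) area.
Plume center vt = 0.24 × 38 = 9.12 m, so the well at 14 m is 4.88 m downgradient of the peak.
√(4πDt) = 10.01 m, giving peak height M/(n_e·A·√(4πDt)) = 260/(0.35 × 75 × 10.01) = 0.9895 kg/m³.
(x−vt)²/(4Dt) = (4.88)²/(4 × 0.21 × 38) = 0.7461; exp(−0.7461) = 0.4742.
C = 0.9895 × 0.4742 = 0.469 kg/m³.

0.469 kg/m³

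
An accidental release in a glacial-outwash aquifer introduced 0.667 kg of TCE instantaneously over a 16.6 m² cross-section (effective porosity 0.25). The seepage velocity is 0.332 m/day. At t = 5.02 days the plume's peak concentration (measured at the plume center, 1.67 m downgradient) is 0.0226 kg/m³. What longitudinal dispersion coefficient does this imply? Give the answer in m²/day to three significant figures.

At the plume center C_max = M/(n_e·A·√(4πDt)), so D = M²/(4πt·(n_e·A·C_max)²).
n_e·A·C_max = 0.25 × 16.6 × 0.0226 = 0.09379 kg/m.
D = 0.667²/(4π × 5.02 × 0.09379²) = 0.802 m²/day.

0.802 m²/day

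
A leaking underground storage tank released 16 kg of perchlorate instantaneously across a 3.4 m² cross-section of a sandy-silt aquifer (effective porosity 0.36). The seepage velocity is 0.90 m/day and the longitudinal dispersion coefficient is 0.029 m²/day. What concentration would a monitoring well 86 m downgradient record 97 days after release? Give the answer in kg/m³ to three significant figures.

1.89 kg/m³

For an instantaneous plane source, C(x,t) = M/(n_e·A·√(4πDt)) · exp(−(x−vt)²/(4Dt)), with n_e·A the pore (flow) area.
Plume center vt = 0.90 × 97 = 87.3 m, so the well at 86 m is 1.3 m upgradient of the peak.
√(4πDt) = 5.946 m, giving peak height M/(n_e·A·√(4πDt)) = 16/(0.36 × 3.4 × 5.946) = 2.198 kg/m³.
(x−vt)²/(4Dt) = (-1.3)²/(4 × 0.029 × 97) = 0.1502; exp(−0.1502) = 0.8605.
C = 2.198 × 0.8605 = 1.89 kg/m³.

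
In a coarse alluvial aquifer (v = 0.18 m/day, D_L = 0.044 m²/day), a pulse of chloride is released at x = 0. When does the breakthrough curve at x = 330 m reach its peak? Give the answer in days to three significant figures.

For the 1D instantaneous-source solution, setting ∂C/∂t = 0 at fixed x gives v²t² + 2Dt − x² = 0, so t = (√(D² + v²x²) − D)/v².
√(D² + v²x²) = √(0.044² + 0.18² × 330²) = 59.40; v² = 0.0324.
t = (59.40 − 0.044)/0.0324 = 1830 days (vs. the pure-advection estimate x/v = 1830 d).

1830 days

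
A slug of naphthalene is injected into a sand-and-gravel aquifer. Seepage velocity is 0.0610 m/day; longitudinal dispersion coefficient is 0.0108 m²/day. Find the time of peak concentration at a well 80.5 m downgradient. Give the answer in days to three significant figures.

For the 1D instantaneous-source solution, setting ∂C/∂t = 0 at fixed x gives v²t² + 2Dt − x² = 0, so t = (√(D² + v²x²) − D)/v².
√(D² + v²x²) = √(0.0108² + 0.0610² × 80.5²) = 4.911; v² = 0.003721.
t = (4.911 − 0.0108)/0.003721 = 1320 days (vs. the pure-advection estimate x/v = 1320 d).

1320 days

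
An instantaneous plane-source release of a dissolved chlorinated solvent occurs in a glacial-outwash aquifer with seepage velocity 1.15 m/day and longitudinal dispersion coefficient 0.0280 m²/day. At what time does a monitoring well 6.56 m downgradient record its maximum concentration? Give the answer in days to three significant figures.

5.68 days

For the 1D instantaneous-source solution, setting ∂C/∂t = 0 at fixed x gives v²t² + 2Dt − x² = 0, so t = (√(D² + v²x²) − D)/v².
√(D² + v²x²) = √(0.0280² + 1.15² × 6.56²) = 7.544; v² = 1.3225.
t = (7.544 − 0.0280)/1.3225 = 5.68 days (vs. the pure-advection estimate x/v = 5.70 d).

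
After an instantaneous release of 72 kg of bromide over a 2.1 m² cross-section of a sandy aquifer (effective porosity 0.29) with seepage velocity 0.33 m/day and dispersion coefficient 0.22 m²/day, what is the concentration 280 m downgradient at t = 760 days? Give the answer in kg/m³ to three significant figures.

0.721 kg/m³

For an instantaneous plane source, C(x,t) = M/(n_e·A·√(4πDt)) · exp(−(x−vt)²/(4Dt)), with n_e·A the pore (flow) area.
Plume center vt = 0.33 × 760 = 250.8 m, so the well at 280 m is 29.2 m downgradient of the peak.
√(4πDt) = 45.84 m, giving peak height M/(n_e·A·√(4πDt)) = 72/(0.29 × 2.1 × 45.84) = 2.579 kg/m³.
(x−vt)²/(4Dt) = (29.2)²/(4 × 0.22 × 760) = 1.275; exp(−1.275) = 0.2794.
C = 2.579 × 0.2794 = 0.721 kg/m³.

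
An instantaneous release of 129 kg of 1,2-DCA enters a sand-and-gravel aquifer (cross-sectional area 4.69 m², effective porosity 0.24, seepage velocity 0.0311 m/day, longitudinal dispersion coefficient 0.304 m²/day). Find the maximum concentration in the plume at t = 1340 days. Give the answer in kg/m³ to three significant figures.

The peak of an instantaneous 1D plume sits at x = vt; there the Gaussian factor is 1 and C_max = M/(n_e·A·√(4πDt)), where n_e·A is the pore area the mass is dissolved in.
√(4πDt) = √(4π × 0.304 × 1340) = 71.55 m, so C_max = 129/(0.24 × 4.69 × 71.55) = 1.60 kg/m³.

1.60 kg/m³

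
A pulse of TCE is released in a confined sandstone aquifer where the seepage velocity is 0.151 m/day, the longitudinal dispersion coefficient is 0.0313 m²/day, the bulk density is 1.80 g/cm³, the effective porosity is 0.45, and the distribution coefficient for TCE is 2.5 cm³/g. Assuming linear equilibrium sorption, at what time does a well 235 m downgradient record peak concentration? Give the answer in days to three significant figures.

17100 days

Retardation factor R = 1 + ρ_b·K_d/n = 1 + 1.80 × 2.5/0.45 = 11.00.
Sorption retards both mechanisms: v_R = v/R = 0.01373 m/day, D_R = D/R = 0.002845 m²/day.
Peak time from v_R²t² + 2D_R t − x² = 0: t = (√(D_R² + v_R²x²) − D_R)/v_R².
√(D_R² + v_R²x²) = √(0.002845² + 0.01373² × 235²) = 3.227; v_R² = 0.0001885.
t = (3.227 − 0.002845)/0.0001885 = 17100 days.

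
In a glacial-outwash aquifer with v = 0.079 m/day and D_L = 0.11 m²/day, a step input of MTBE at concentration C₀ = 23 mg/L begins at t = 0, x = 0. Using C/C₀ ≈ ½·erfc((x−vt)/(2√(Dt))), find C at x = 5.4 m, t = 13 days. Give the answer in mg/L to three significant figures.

For a continuous step input, C/C₀ ≈ ½·erfc((x−vt)/(2√(Dt))).
vt = 0.079 × 13 = 1.027 m and 2√(Dt) = 2√(0.11 × 13) = 2.392 m.
Argument (x−vt)/(2√(Dt)) = (5.4 − 1.027)/2.392 = 1.828; ½·erfc(1.828) = 0.004866.
C = 23 × 0.004866 = 0.112 mg/L.

0.112 mg/L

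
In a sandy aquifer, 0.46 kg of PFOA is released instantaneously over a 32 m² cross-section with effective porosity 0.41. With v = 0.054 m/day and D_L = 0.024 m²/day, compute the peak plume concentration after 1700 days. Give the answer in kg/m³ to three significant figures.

The peak of an instantaneous 1D plume sits at x = vt; there the Gaussian factor is 1 and C_max = M/(n_e·A·√(4πDt)), where n_e·A is the pore area the mass is dissolved in.
√(4πDt) = √(4π × 0.024 × 1700) = 22.64 m, so C_max = 0.46/(0.41 × 32 × 22.64) = 0.00155 kg/m³.

0.00155 kg/m³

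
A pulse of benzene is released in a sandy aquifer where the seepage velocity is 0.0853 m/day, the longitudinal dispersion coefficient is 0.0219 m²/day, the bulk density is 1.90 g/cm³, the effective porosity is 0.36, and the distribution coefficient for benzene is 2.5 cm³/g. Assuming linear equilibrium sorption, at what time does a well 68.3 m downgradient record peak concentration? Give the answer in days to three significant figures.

11300 days

Retardation factor R = 1 + ρ_b·K_d/n = 1 + 1.90 × 2.5/0.36 = 14.19.
Sorption retards both mechanisms: v_R = v/R = 0.006011 m/day, D_R = D/R = 0.001543 m²/day.
Peak time from v_R²t² + 2D_R t − x² = 0: t = (√(D_R² + v_R²x²) − D_R)/v_R².
√(D_R² + v_R²x²) = √(0.001543² + 0.006011² × 68.3²) = 0.4106; v_R² = 3.613e-05.
t = (0.4106 − 0.001543)/3.613e-05 = 11300 days.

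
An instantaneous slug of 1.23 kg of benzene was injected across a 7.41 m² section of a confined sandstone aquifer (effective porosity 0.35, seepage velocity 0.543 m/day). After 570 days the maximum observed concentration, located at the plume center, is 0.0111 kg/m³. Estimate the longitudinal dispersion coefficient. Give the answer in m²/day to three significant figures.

0.255 m²/day

At the plume center C_max = M/(n_e·A·√(4πDt)), so D = M²/(4πt·(n_e·A·C_max)²).
n_e·A·C_max = 0.35 × 7.41 × 0.0111 = 0.02879 kg/m.
D = 1.23²/(4π × 570 × 0.02879²) = 0.255 m²/day.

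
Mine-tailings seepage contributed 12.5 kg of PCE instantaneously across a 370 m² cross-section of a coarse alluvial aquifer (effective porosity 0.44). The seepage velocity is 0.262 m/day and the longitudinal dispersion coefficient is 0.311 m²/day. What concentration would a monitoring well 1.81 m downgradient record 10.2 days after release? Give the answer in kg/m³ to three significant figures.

0.0115 kg/m³

For an instantaneous plane source, C(x,t) = M/(n_e·A·√(4πDt)) · exp(−(x−vt)²/(4Dt)), with n_e·A the pore (flow) area.
Plume center vt = 0.262 × 10.2 = 2.6724 m, so the well at 1.81 m is 0.8624 m upgradient of the peak.
√(4πDt) = 6.314 m, giving peak height M/(n_e·A·√(4πDt)) = 12.5/(0.44 × 370 × 6.314) = 0.01216 kg/m³.
(x−vt)²/(4Dt) = (-0.8624)²/(4 × 0.311 × 10.2) = 0.05861; exp(−0.05861) = 0.9431.
C = 0.01216 × 0.9431 = 0.0115 kg/m³.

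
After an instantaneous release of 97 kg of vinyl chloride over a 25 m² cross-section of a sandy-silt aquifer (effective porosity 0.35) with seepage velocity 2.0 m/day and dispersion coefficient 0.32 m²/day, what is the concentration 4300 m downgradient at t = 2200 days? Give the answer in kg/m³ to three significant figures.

0.00338 kg/m³

For an instantaneous plane source, C(x,t) = M/(n_e·A·√(4πDt)) · exp(−(x−vt)²/(4Dt)), with n_e·A the pore (flow) area.
Plume center vt = 2.0 × 2200 = 4400 m, so the well at 4300 m is 100 m upgradient of the peak.
√(4πDt) = 94.06 m, giving peak height M/(n_e·A·√(4πDt)) = 97/(0.35 × 25 × 94.06) = 0.1179 kg/m³.
(x−vt)²/(4Dt) = (-100)²/(4 × 0.32 × 2200) = 3.551; exp(−3.551) = 0.02870.
C = 0.1179 × 0.02870 = 0.00338 kg/m³.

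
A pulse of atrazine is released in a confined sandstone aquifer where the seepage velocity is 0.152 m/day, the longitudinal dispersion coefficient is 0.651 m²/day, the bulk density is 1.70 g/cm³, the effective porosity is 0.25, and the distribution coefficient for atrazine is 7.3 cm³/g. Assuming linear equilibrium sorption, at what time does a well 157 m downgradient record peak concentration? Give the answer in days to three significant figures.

50900 days

Retardation factor R = 1 + ρ_b·K_d/n = 1 + 1.70 × 7.3/0.25 = 50.64.
Sorption retards both mechanisms: v_R = v/R = 0.003002 m/day, D_R = D/R = 0.01286 m²/day.
Peak time from v_R²t² + 2D_R t − x² = 0: t = (√(D_R² + v_R²x²) − D_R)/v_R².
√(D_R² + v_R²x²) = √(0.01286² + 0.003002² × 157²) = 0.4715; v_R² = 9.012e-06.
t = (0.4715 − 0.01286)/9.012e-06 = 50900 days.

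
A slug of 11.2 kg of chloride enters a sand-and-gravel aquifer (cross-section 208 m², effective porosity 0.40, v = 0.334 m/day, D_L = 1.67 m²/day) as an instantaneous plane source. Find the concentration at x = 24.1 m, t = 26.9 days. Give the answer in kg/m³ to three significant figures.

For an instantaneous plane source, C(x,t) = M/(n_e·A·√(4πDt)) · exp(−(x−vt)²/(4Dt)), with n_e·A the pore (flow) area.
Plume center vt = 0.334 × 26.9 = 8.9846 m, so the well at 24.1 m is 15.1154 m downgradient of the peak.
√(4πDt) = 23.76 m, giving peak height M/(n_e·A·√(4πDt)) = 11.2/(0.40 × 208 × 23.76) = 0.005666 kg/m³.
(x−vt)²/(4Dt) = (15.1154)²/(4 × 1.67 × 26.9) = 1.271; exp(−1.271) = 0.2806.
C = 0.005666 × 0.2806 = 0.00159 kg/m³.

0.00159 kg/m³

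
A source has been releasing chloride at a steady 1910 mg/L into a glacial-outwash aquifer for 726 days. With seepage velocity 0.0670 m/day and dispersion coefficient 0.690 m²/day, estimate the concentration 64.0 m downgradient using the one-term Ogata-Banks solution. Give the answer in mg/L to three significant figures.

599 mg/L

For a continuous step input, C/C₀ ≈ ½·erfc((x−vt)/(2√(Dt))).
vt = 0.0670 × 726 = 48.642 m and 2√(Dt) = 2√(0.690 × 726) = 44.76 m.
Argument (x−vt)/(2√(Dt)) = (64.0 − 48.642)/44.76 = 0.3431; ½·erfc(0.3431) = 0.3138.
C = 1910 × 0.3138 = 599 mg/L.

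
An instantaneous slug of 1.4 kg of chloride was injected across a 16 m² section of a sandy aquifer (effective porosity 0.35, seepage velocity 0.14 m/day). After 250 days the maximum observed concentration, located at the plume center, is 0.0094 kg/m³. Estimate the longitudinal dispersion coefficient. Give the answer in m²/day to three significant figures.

At the plume center C_max = M/(n_e·A·√(4πDt)), so D = M²/(4πt·(n_e·A·C_max)²).
n_e·A·C_max = 0.35 × 16 × 0.0094 = 0.05264 kg/m.
D = 1.4²/(4π × 250 × 0.05264²) = 0.225 m²/day.

0.225 m²/day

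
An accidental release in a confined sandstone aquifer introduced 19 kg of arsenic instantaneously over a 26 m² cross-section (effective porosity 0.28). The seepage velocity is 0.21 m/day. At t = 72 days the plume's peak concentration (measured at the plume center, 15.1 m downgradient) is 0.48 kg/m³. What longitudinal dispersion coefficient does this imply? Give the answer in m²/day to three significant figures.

At the plume center C_max = M/(n_e·A·√(4πDt)), so D = M²/(4πt·(n_e·A·C_max)²).
n_e·A·C_max = 0.28 × 26 × 0.48 = 3.494 kg/m.
D = 19²/(4π × 72 × 3.494²) = 0.0327 m²/day.

0.0327 m²/day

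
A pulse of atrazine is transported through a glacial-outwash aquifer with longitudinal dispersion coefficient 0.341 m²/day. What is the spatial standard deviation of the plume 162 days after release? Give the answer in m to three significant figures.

Dispersive spreading gives a Gaussian with σ² = 2Dt; advection only shifts the center.
σ = √(2 × 0.341 × 162) = 10.5 m.

10.5 m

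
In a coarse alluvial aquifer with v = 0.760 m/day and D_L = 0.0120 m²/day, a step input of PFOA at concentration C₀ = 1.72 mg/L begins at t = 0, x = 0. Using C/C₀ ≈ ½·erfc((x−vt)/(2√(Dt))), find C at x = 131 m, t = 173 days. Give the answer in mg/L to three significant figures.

1.02 mg/L

For a continuous step input, C/C₀ ≈ ½·erfc((x−vt)/(2√(Dt))).
vt = 0.760 × 173 = 131.48 m and 2√(Dt) = 2√(0.0120 × 173) = 2.882 m.
Argument (x−vt)/(2√(Dt)) = (131 − 131.48)/2.882 = -0.1666; ½·erfc(-0.1666) = 0.5931.
C = 1.72 × 0.5931 = 1.02 mg/L.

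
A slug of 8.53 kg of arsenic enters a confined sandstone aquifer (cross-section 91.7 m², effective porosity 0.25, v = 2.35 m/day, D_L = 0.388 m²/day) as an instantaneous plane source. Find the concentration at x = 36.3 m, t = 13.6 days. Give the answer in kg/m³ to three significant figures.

0.0187 kg/m³

For an instantaneous plane source, C(x,t) = M/(n_e·A·√(4πDt)) · exp(−(x−vt)²/(4Dt)), with n_e·A the pore (flow) area.
Plume center vt = 2.35 × 13.6 = 31.96 m, so the well at 36.3 m is 4.34 m downgradient of the peak.
√(4πDt) = 8.143 m, giving peak height M/(n_e·A·√(4πDt)) = 8.53/(0.25 × 91.7 × 8.143) = 0.04569 kg/m³.
(x−vt)²/(4Dt) = (4.34)²/(4 × 0.388 × 13.6) = 0.8924; exp(−0.8924) = 0.4097.
C = 0.04569 × 0.4097 = 0.0187 kg/m³.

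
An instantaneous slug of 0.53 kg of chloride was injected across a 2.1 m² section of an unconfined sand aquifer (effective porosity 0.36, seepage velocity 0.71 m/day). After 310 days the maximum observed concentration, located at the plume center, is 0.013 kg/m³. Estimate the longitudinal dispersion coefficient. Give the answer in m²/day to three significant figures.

0.747 m²/day

At the plume center C_max = M/(n_e·A·√(4πDt)), so D = M²/(4πt·(n_e·A·C_max)²).
n_e·A·C_max = 0.36 × 2.1 × 0.013 = 0.009828 kg/m.
D = 0.53²/(4π × 310 × 0.009828²) = 0.747 m²/day.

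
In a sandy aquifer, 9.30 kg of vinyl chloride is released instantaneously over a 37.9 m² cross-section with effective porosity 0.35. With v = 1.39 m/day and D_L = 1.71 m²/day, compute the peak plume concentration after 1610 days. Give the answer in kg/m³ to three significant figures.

0.00377 kg/m³

The peak of an instantaneous 1D plume sits at x = vt; there the Gaussian factor is 1 and C_max = M/(n_e·A·√(4πDt)), where n_e·A is the pore area the mass is dissolved in.
√(4πDt) = √(4π × 1.71 × 1610) = 186.0 m, so C_max = 9.30/(0.35 × 37.9 × 186.0) = 0.00377 kg/m³.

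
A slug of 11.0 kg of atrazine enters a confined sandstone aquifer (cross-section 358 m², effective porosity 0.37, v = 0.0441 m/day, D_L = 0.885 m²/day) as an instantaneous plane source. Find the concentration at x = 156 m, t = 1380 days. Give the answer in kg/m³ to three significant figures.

0.000105 kg/m³

For an instantaneous plane source, C(x,t) = M/(n_e·A·√(4πDt)) · exp(−(x−vt)²/(4Dt)), with n_e·A the pore (flow) area.
Plume center vt = 0.0441 × 1380 = 60.858 m, so the well at 156 m is 95.142 m downgradient of the peak.
√(4πDt) = 123.9 m, giving peak height M/(n_e·A·√(4πDt)) = 11.0/(0.37 × 358 × 123.9) = 0.0006702 kg/m³.
(x−vt)²/(4Dt) = (95.142)²/(4 × 0.885 × 1380) = 1.853; exp(−1.853) = 0.1568.
C = 0.0006702 × 0.1568 = 0.000105 kg/m³.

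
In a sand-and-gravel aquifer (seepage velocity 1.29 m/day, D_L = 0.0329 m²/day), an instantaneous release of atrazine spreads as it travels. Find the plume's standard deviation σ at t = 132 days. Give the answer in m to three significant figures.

Dispersive spreading gives a Gaussian with σ² = 2Dt; advection only shifts the center.
σ = √(2 × 0.0329 × 132) = 2.95 m.

2.95 m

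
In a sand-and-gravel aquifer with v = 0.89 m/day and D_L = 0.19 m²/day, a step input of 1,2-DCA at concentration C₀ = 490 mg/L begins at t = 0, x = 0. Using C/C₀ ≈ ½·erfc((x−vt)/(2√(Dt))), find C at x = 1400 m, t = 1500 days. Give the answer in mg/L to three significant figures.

1.59 mg/L

For a continuous step input, C/C₀ ≈ ½·erfc((x−vt)/(2√(Dt))).
vt = 0.89 × 1500 = 1335 m and 2√(Dt) = 2√(0.19 × 1500) = 33.76 m.
Argument (x−vt)/(2√(Dt)) = (1400 − 1335)/33.76 = 1.925; ½·erfc(1.925) = 0.003241.
C = 490 × 0.003241 = 1.59 mg/L.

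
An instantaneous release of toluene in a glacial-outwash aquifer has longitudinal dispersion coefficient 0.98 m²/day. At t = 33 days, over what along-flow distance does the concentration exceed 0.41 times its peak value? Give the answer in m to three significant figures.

21.5 m

The plume is Gaussian with σ = √(2Dt) = √(2 × 0.98 × 33) = 8.042 m.
C/C_peak = exp(−Δx²/(2σ²)) = 0.41 ⇒ Δx = σ·√(−2 ln 0.41) = 8.042 × 1.335 = 10.74 m.
Width = 2Δx = 21.5 m.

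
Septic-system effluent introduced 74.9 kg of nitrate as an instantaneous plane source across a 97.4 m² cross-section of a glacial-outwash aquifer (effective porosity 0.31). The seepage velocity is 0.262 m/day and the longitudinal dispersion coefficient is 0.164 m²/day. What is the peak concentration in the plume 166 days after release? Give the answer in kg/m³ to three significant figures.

The peak of an instantaneous 1D plume sits at x = vt; there the Gaussian factor is 1 and C_max = M/(n_e·A·√(4πDt)), where n_e·A is the pore area the mass is dissolved in.
√(4πDt) = √(4π × 0.164 × 166) = 18.50 m, so C_max = 74.9/(0.31 × 97.4 × 18.50) = 0.134 kg/m³.

0.134 kg/m³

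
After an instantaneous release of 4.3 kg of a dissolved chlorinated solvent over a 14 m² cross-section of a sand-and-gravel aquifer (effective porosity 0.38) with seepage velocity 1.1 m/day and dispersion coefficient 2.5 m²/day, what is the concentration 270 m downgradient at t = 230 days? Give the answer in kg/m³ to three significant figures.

For an instantaneous plane source, C(x,t) = M/(n_e·A·√(4πDt)) · exp(−(x−vt)²/(4Dt)), with n_e·A the pore (flow) area.
Plume center vt = 1.1 × 230 = 253 m, so the well at 270 m is 17 m downgradient of the peak.
√(4πDt) = 85.00 m, giving peak height M/(n_e·A·√(4πDt)) = 4.3/(0.38 × 14 × 85.00) = 0.009509 kg/m³.
(x−vt)²/(4Dt) = (17)²/(4 × 2.5 × 230) = 0.1257; exp(−0.1257) = 0.8819.
C = 0.009509 × 0.8819 = 0.00839 kg/m³.

0.00839 kg/m³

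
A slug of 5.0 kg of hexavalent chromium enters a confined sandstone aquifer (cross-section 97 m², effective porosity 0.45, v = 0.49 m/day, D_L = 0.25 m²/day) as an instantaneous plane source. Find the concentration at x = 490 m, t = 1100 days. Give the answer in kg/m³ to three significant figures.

For an instantaneous plane source, C(x,t) = M/(n_e·A·√(4πDt)) · exp(−(x−vt)²/(4Dt)), with n_e·A the pore (flow) area.
Plume center vt = 0.49 × 1100 = 539 m, so the well at 490 m is 49 m upgradient of the peak.
√(4πDt) = 58.79 m, giving peak height M/(n_e·A·√(4πDt)) = 5.0/(0.45 × 97 × 58.79) = 0.001948 kg/m³.
(x−vt)²/(4Dt) = (-49)²/(4 × 0.25 × 1100) = 2.183; exp(−2.183) = 0.1127.
C = 0.001948 × 0.1127 = 0.000220 kg/m³.

0.000220 kg/m³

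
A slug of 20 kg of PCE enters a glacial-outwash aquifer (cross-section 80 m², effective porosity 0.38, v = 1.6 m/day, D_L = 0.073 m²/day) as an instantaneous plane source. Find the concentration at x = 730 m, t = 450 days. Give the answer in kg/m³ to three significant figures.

For an instantaneous plane source, C(x,t) = M/(n_e·A·√(4πDt)) · exp(−(x−vt)²/(4Dt)), with n_e·A the pore (flow) area.
Plume center vt = 1.6 × 450 = 720 m, so the well at 730 m is 10 m downgradient of the peak.
√(4πDt) = 20.32 m, giving peak height M/(n_e·A·√(4πDt)) = 20/(0.38 × 80 × 20.32) = 0.03238 kg/m³.
(x−vt)²/(4Dt) = (10)²/(4 × 0.073 × 450) = 0.7610; exp(−0.7610) = 0.4672.
C = 0.03238 × 0.4672 = 0.0151 kg/m³.

0.0151 kg/m³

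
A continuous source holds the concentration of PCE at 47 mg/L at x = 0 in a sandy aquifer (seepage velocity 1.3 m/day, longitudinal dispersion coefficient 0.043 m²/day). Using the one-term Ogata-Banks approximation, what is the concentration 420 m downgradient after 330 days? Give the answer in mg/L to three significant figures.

For a continuous step input, C/C₀ ≈ ½·erfc((x−vt)/(2√(Dt))).
vt = 1.3 × 330 = 429 m and 2√(Dt) = 2√(0.043 × 330) = 7.534 m.
Argument (x−vt)/(2√(Dt)) = (420 − 429)/7.534 = -1.195; ½·erfc(-1.195) = 0.9545.
C = 47 × 0.9545 = 44.9 mg/L.

44.9 mg/L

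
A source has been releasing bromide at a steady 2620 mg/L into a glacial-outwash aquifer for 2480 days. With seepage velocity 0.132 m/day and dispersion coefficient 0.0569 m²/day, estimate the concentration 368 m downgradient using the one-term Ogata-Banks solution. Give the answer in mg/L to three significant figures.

For a continuous step input, C/C₀ ≈ ½·erfc((x−vt)/(2√(Dt))).
vt = 0.132 × 2480 = 327.36 m and 2√(Dt) = 2√(0.0569 × 2480) = 23.76 m.
Argument (x−vt)/(2√(Dt)) = (368 − 327.36)/23.76 = 1.710; ½·erfc(1.710) = 0.007796.
C = 2620 × 0.007796 = 20.4 mg/L.

20.4 mg/L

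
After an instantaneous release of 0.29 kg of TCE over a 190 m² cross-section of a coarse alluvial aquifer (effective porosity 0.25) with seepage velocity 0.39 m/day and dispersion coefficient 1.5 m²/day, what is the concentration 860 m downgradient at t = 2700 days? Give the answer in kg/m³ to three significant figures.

For an instantaneous plane source, C(x,t) = M/(n_e·A·√(4πDt)) · exp(−(x−vt)²/(4Dt)), with n_e·A the pore (flow) area.
Plume center vt = 0.39 × 2700 = 1053 m, so the well at 860 m is 193 m upgradient of the peak.
√(4πDt) = 225.6 m, giving peak height M/(n_e·A·√(4πDt)) = 0.29/(0.25 × 190 × 225.6) = 2.706e-05 kg/m³.
(x−vt)²/(4Dt) = (-193)²/(4 × 1.5 × 2700) = 2.299; exp(−2.299) = 0.1004.
C = 2.706e-05 × 0.1004 = 2.72e-06 kg/m³.

2.72e-06 kg/m³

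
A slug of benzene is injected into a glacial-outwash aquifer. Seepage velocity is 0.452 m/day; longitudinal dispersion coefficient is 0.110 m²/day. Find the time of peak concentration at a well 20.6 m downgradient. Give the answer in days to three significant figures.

45.0 days

For the 1D instantaneous-source solution, setting ∂C/∂t = 0 at fixed x gives v²t² + 2Dt − x² = 0, so t = (√(D² + v²x²) − D)/v².
√(D² + v²x²) = √(0.110² + 0.452² × 20.6²) = 9.312; v² = 0.204304.
t = (9.312 − 0.110)/0.204304 = 45.0 days (vs. the pure-advection estimate x/v = 45.6 d).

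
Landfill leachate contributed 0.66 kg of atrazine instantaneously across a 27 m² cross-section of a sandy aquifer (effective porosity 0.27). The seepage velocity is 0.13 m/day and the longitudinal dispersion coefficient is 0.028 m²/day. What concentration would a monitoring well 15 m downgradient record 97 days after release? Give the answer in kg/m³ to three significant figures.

For an instantaneous plane source, C(x,t) = M/(n_e·A·√(4πDt)) · exp(−(x−vt)²/(4Dt)), with n_e·A the pore (flow) area.
Plume center vt = 0.13 × 97 = 12.61 m, so the well at 15 m is 2.39 m downgradient of the peak.
√(4πDt) = 5.842 m, giving peak height M/(n_e·A·√(4πDt)) = 0.66/(0.27 × 27 × 5.842) = 0.01550 kg/m³.
(x−vt)²/(4Dt) = (2.39)²/(4 × 0.028 × 97) = 0.5258; exp(−0.5258) = 0.5911.
C = 0.01550 × 0.5911 = 0.00916 kg/m³.

0.00916 kg/m³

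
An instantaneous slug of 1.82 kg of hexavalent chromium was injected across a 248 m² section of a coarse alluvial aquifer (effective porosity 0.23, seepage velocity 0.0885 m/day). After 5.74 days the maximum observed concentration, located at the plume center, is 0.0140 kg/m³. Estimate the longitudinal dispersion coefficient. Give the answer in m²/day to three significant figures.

0.0720 m²/day

At the plume center C_max = M/(n_e·A·√(4πDt)), so D = M²/(4πt·(n_e·A·C_max)²).
n_e·A·C_max = 0.23 × 248 × 0.0140 = 0.7986 kg/m.
D = 1.82²/(4π × 5.74 × 0.7986²) = 0.0720 m²/day.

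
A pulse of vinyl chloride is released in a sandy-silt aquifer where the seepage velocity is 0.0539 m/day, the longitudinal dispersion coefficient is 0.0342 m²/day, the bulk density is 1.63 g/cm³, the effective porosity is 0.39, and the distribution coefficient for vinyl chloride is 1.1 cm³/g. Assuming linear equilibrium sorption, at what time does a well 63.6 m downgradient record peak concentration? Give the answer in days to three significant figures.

6540 days

Retardation factor R = 1 + ρ_b·K_d/n = 1 + 1.63 × 1.1/0.39 = 5.597.
Sorption retards both mechanisms: v_R = v/R = 0.009630 m/day, D_R = D/R = 0.006110 m²/day.
Peak time from v_R²t² + 2D_R t − x² = 0: t = (√(D_R² + v_R²x²) − D_R)/v_R².
√(D_R² + v_R²x²) = √(0.006110² + 0.009630² × 63.6²) = 0.6125; v_R² = 9.274e-05.
t = (0.6125 − 0.006110)/9.274e-05 = 6540 days.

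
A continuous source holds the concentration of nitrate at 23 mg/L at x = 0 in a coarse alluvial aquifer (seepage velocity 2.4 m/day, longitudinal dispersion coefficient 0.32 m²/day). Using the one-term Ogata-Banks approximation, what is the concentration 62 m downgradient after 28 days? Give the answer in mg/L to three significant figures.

20.5 mg/L

For a continuous step input, C/C₀ ≈ ½·erfc((x−vt)/(2√(Dt))).
vt = 2.4 × 28 = 67.2 m and 2√(Dt) = 2√(0.32 × 28) = 5.987 m.
Argument (x−vt)/(2√(Dt)) = (62 − 67.2)/5.987 = -0.8685; ½·erfc(-0.8685) = 0.8903.
C = 23 × 0.8903 = 20.5 mg/L.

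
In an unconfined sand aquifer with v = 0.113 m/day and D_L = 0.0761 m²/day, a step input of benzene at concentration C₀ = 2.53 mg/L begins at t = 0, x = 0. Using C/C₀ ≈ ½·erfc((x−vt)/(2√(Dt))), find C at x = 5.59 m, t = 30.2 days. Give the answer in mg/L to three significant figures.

0.392 mg/L

For a continuous step input, C/C₀ ≈ ½·erfc((x−vt)/(2√(Dt))).
vt = 0.113 × 30.2 = 3.4126 m and 2√(Dt) = 2√(0.0761 × 30.2) = 3.032 m.
Argument (x−vt)/(2√(Dt)) = (5.59 − 3.4126)/3.032 = 0.7181; ½·erfc(0.7181) = 0.1549.
C = 2.53 × 0.1549 = 0.392 mg/L.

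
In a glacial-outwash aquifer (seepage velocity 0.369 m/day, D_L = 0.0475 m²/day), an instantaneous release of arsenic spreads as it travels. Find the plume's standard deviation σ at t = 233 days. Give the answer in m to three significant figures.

Dispersive spreading gives a Gaussian with σ² = 2Dt; advection only shifts the center.
σ = √(2 × 0.0475 × 233) = 4.70 m.

4.70 m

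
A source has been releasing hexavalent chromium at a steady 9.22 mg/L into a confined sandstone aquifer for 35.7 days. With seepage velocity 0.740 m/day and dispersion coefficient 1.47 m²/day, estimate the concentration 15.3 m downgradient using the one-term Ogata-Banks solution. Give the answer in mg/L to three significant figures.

7.94 mg/L

For a continuous step input, C/C₀ ≈ ½·erfc((x−vt)/(2√(Dt))).
vt = 0.740 × 35.7 = 26.418 m and 2√(Dt) = 2√(1.47 × 35.7) = 14.49 m.
Argument (x−vt)/(2√(Dt)) = (15.3 − 26.418)/14.49 = -0.7673; ½·erfc(-0.7673) = 0.8611.
C = 9.22 × 0.8611 = 7.94 mg/L.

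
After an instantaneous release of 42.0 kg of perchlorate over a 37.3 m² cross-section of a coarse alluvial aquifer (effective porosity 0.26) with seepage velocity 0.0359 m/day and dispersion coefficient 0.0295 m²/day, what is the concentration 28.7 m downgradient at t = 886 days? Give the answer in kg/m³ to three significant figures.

For an instantaneous plane source, C(x,t) = M/(n_e·A·√(4πDt)) · exp(−(x−vt)²/(4Dt)), with n_e·A the pore (flow) area.
Plume center vt = 0.0359 × 886 = 31.8074 m, so the well at 28.7 m is 3.1074 m upgradient of the peak.
√(4πDt) = 18.12 m, giving peak height M/(n_e·A·√(4πDt)) = 42.0/(0.26 × 37.3 × 18.12) = 0.2390 kg/m³.
(x−vt)²/(4Dt) = (-3.1074)²/(4 × 0.0295 × 886) = 0.09236; exp(−0.09236) = 0.9118.
C = 0.2390 × 0.9118 = 0.218 kg/m³.

0.218 kg/m³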